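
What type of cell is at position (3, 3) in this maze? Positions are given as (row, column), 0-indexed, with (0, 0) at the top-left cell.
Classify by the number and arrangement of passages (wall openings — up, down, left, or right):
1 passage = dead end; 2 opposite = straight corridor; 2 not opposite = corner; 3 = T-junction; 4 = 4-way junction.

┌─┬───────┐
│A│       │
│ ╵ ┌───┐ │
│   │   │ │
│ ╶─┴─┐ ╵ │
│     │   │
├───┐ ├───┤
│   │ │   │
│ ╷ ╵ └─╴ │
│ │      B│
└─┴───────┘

Checking cell at (3, 3):
Number of passages: 1
Cell type: dead end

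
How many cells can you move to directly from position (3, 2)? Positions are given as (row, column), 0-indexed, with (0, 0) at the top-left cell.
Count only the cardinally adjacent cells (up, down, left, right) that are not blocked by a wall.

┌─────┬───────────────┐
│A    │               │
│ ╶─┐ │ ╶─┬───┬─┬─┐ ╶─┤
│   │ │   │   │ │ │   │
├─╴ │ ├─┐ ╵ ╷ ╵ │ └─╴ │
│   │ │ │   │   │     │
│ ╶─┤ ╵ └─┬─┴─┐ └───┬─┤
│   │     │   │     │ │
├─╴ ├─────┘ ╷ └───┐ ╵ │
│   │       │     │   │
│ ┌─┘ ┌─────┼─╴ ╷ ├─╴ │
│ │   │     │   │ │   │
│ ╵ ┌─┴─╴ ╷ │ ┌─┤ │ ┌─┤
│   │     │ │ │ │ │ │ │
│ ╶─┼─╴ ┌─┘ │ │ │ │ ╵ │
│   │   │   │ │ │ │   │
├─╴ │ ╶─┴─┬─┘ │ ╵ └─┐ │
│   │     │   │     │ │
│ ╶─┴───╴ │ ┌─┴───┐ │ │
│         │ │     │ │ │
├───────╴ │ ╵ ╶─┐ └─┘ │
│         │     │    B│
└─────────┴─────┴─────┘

Checking passable neighbors of (3, 2):
Neighbors: (2, 2), (3, 3)
Count: 2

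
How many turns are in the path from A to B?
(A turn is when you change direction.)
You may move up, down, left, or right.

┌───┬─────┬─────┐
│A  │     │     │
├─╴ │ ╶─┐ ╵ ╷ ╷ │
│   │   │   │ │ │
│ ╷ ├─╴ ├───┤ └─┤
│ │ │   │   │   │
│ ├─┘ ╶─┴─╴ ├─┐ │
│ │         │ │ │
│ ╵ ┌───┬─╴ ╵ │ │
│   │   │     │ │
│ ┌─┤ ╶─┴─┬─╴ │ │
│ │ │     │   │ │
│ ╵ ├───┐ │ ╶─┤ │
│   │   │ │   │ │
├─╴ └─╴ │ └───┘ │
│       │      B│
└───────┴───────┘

Directions: right, down, left, down, down, down, right, up, right, up, right, up, left, up, right, right, down, right, up, right, down, down, right, down, down, down, down, down
Number of turns: 19

Solution:

┌───┬─────┬─────┐
│A ↓│↱ → ↓│↱ ↓  │
├─╴ │ ╶─┐ ╵ ╷ ╷ │
│↓ ↲│↑ ↰│↳ ↑│↓│ │
│ ╷ ├─╴ ├───┤ └─┤
│↓│ │↱ ↑│   │↳ ↓│
│ ├─┘ ╶─┴─╴ ├─┐ │
│↓│↱ ↑      │ │↓│
│ ╵ ┌───┬─╴ ╵ │ │
│↳ ↑│   │     │↓│
│ ┌─┤ ╶─┴─┬─╴ │ │
│ │ │     │   │↓│
│ ╵ ├───┐ │ ╶─┤ │
│   │   │ │   │↓│
├─╴ └─╴ │ └───┘ │
│       │      B│
└───────┴───────┘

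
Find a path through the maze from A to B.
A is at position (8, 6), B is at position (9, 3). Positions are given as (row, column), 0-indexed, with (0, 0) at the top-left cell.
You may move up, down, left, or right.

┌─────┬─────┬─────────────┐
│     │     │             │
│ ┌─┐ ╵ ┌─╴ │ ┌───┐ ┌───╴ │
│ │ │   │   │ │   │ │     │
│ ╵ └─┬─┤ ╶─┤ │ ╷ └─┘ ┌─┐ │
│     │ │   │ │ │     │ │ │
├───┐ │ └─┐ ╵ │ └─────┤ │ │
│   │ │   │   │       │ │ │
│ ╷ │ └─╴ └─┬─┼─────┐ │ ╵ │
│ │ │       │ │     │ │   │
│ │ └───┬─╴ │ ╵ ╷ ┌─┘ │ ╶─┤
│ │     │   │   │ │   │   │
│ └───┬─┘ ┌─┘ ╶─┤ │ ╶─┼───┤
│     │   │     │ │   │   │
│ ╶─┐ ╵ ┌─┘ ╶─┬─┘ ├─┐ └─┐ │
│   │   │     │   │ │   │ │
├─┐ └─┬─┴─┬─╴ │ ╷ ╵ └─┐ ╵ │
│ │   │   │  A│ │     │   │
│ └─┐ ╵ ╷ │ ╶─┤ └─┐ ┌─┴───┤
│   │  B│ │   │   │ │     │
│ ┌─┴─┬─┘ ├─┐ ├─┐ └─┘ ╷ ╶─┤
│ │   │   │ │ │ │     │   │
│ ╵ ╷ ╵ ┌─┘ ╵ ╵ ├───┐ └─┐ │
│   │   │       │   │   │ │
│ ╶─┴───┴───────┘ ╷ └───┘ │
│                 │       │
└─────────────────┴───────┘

Finding the shortest path from (8, 6) to (9, 3):
Path length: 50 steps
Directions: up → left → up → right → up → right → up → right → down → down → down → left → down → down → right → down → right → right → up → right → down → right → down → down → left → left → left → up → left → down → left → left → left → left → left → left → left → left → up → right → up → right → down → right → up → right → up → up → left → down

Solution:

┌─────┬─────┬─────────────┐
│     │     │             │
│ ┌─┐ ╵ ┌─╴ │ ┌───┐ ┌───╴ │
│ │ │   │   │ │   │ │     │
│ ╵ └─┬─┤ ╶─┤ │ ╷ └─┘ ┌─┐ │
│     │ │   │ │ │     │ │ │
├───┐ │ └─┐ ╵ │ └─────┤ │ │
│   │ │   │   │       │ │ │
│ ╷ │ └─╴ └─┬─┼─────┐ │ ╵ │
│ │ │       │ │↱ ↓  │ │   │
│ │ └───┬─╴ │ ╵ ╷ ┌─┘ │ ╶─┤
│ │     │   │↱ ↑│↓│   │   │
│ └───┬─┘ ┌─┘ ╶─┤ │ ╶─┼───┤
│     │   │↱ ↑  │↓│   │   │
│ ╶─┐ ╵ ┌─┘ ╶─┬─┘ ├─┐ └─┐ │
│   │   │  ↑ ↰│↓ ↲│ │   │ │
├─┐ └─┬─┴─┬─╴ │ ╷ ╵ └─┐ ╵ │
│ │   │↓ ↰│  A│↓│     │   │
│ └─┐ ╵ ╷ │ ╶─┤ └─┐ ┌─┴───┤
│   │  B│↑│   │↳ ↓│ │↱ ↓  │
│ ┌─┴─┬─┘ ├─┐ ├─┐ └─┘ ╷ ╶─┤
│ │↱ ↓│↱ ↑│ │ │ │↳ → ↑│↳ ↓│
│ ╵ ╷ ╵ ┌─┘ ╵ ╵ ├───┐ └─┐ │
│↱ ↑│↳ ↑│       │↓ ↰│   │↓│
│ ╶─┴───┴───────┘ ╷ └───┘ │
│↑ ← ← ← ← ← ← ← ↲│↑ ← ← ↲│
└─────────────────┴───────┘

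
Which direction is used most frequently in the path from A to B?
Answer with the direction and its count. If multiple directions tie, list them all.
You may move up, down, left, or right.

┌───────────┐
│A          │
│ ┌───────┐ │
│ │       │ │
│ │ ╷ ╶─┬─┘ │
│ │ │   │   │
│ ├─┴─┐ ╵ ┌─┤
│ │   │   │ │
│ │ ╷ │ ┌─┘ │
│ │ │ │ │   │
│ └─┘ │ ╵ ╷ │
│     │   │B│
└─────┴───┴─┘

Directions: right, right, right, right, right, down, down, left, down, left, down, down, right, up, right, down
Counts: {'right': 7, 'down': 6, 'left': 2, 'up': 1}
Most common: right (7 times)

Solution:

┌───────────┐
│A → → → → ↓│
│ ┌───────┐ │
│ │       │↓│
│ │ ╷ ╶─┬─┘ │
│ │ │   │↓ ↲│
│ ├─┴─┐ ╵ ┌─┤
│ │   │↓ ↲│ │
│ │ ╷ │ ┌─┘ │
│ │ │ │↓│↱ ↓│
│ └─┘ │ ╵ ╷ │
│     │↳ ↑│B│
└─────┴───┴─┘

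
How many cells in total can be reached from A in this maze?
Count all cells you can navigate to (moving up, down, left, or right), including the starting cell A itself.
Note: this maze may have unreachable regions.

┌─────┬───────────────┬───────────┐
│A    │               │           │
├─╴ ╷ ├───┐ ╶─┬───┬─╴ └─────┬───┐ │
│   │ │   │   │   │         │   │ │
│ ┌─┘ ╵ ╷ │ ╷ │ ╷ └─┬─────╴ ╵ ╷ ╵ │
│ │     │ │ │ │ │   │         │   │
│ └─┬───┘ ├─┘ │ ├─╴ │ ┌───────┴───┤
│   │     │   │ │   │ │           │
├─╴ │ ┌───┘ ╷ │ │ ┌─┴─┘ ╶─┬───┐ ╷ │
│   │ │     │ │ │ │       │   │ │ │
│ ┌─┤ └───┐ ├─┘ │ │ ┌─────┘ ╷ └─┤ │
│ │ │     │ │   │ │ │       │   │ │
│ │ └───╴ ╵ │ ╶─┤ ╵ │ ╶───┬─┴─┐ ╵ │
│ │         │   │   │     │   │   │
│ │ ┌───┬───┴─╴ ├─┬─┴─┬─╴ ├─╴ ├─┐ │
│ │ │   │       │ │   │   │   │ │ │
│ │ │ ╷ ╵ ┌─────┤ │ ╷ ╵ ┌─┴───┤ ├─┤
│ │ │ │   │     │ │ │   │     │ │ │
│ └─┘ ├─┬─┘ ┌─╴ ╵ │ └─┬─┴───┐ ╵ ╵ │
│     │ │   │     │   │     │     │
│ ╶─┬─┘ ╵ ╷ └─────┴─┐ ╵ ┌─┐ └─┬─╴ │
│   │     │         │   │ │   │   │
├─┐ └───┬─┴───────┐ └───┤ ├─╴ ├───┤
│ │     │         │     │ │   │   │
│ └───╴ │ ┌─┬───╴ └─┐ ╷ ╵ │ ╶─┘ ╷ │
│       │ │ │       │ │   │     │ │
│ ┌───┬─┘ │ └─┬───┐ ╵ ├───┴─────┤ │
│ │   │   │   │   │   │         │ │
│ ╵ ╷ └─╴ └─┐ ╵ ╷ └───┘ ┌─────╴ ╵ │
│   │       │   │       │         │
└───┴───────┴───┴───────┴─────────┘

Using BFS/flood-fill to find all reachable cells from A:
Maze size: 15 × 17 = 255 total cells
15 cell(s) are walled off and cannot be reached from A.
Reachable cells: 240

Reachable region (· marks reachable cells):

┌─────┬───────────────┬───────────┐
│A · ·│· · · · · · · ·│· · · · · ·│
├─╴ ╷ ├───┐ ╶─┬───┬─╴ └─────┬───┐ │
│· ·│·│· ·│· ·│· ·│· · · · ·│· ·│·│
│ ┌─┘ ╵ ╷ │ ╷ │ ╷ └─┬─────╴ ╵ ╷ ╵ │
│·│· · ·│·│·│·│·│· ·│· · · · ·│· ·│
│ └─┬───┘ ├─┘ │ ├─╴ │ ┌───────┴───┤
│· ·│· · ·│· ·│·│· ·│·│· · · · · ·│
├─╴ │ ┌───┘ ╷ │ │ ┌─┴─┘ ╶─┬───┐ ╷ │
│· ·│·│· · ·│·│·│·│· · · ·│· ·│·│·│
│ ┌─┤ └───┐ ├─┘ │ │ ┌─────┘ ╷ └─┤ │
│·│·│· · ·│·│· ·│·│·│· · · ·│· ·│·│
│ │ └───╴ ╵ │ ╶─┤ ╵ │ ╶───┬─┴─┐ ╵ │
│·│· · · · ·│· ·│· ·│· · ·│   │· ·│
│ │ ┌───┬───┴─╴ ├─┬─┴─┬─╴ ├─╴ ├─┐ │
│·│·│· ·│· · · ·│·│· ·│· ·│   │ │·│
│ │ │ ╷ ╵ ┌─────┤ │ ╷ ╵ ┌─┴───┤ ├─┤
│·│·│·│· ·│· · ·│·│·│· ·│     │ │ │
│ └─┘ ├─┬─┘ ┌─╴ ╵ │ └─┬─┴───┐ ╵ ╵ │
│· · ·│·│· ·│· · ·│· ·│· · ·│     │
│ ╶─┬─┘ ╵ ╷ └─────┴─┐ ╵ ┌─┐ └─┬─╴ │
│· ·│· · ·│· · · · ·│· ·│·│· ·│   │
├─┐ └───┬─┴───────┐ └───┤ ├─╴ ├───┤
│·│· · ·│· · · · ·│· · ·│·│· ·│· ·│
│ └───╴ │ ┌─┬───╴ └─┐ ╷ ╵ │ ╶─┘ ╷ │
│· · · ·│·│·│· · · ·│·│· ·│· · ·│·│
│ ┌───┬─┘ │ └─┬───┐ ╵ ├───┴─────┤ │
│·│· ·│· ·│· ·│· ·│· ·│· · · · ·│·│
│ ╵ ╷ └─╴ └─┐ ╵ ╷ └───┘ ┌─────╴ ╵ │
│· ·│· · · ·│· ·│· · · ·│· · · · ·│
└───┴───────┴───┴───────┴─────────┘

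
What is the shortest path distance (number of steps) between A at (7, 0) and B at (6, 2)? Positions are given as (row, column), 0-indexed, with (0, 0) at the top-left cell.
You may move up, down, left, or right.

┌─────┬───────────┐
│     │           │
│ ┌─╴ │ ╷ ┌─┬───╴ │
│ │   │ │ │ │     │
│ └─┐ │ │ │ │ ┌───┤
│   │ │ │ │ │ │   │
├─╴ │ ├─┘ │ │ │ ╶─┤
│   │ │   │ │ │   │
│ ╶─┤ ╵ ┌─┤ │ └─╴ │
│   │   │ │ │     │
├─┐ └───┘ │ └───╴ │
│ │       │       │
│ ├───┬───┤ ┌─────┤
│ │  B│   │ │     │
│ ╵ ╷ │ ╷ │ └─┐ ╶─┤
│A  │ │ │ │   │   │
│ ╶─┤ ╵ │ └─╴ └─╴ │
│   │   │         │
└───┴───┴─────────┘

Finding path from (7, 0) to (6, 2):
Path: (7,0) → (7,1) → (6,1) → (6,2)
Distance: 3 steps

Solution:

┌─────┬───────────┐
│     │           │
│ ┌─╴ │ ╷ ┌─┬───╴ │
│ │   │ │ │ │     │
│ └─┐ │ │ │ │ ┌───┤
│   │ │ │ │ │ │   │
├─╴ │ ├─┘ │ │ │ ╶─┤
│   │ │   │ │ │   │
│ ╶─┤ ╵ ┌─┤ │ └─╴ │
│   │   │ │ │     │
├─┐ └───┘ │ └───╴ │
│ │       │       │
│ ├───┬───┤ ┌─────┤
│ │↱ B│   │ │     │
│ ╵ ╷ │ ╷ │ └─┐ ╶─┤
│A ↑│ │ │ │   │   │
│ ╶─┤ ╵ │ └─╴ └─╴ │
│   │   │         │
└───┴───┴─────────┘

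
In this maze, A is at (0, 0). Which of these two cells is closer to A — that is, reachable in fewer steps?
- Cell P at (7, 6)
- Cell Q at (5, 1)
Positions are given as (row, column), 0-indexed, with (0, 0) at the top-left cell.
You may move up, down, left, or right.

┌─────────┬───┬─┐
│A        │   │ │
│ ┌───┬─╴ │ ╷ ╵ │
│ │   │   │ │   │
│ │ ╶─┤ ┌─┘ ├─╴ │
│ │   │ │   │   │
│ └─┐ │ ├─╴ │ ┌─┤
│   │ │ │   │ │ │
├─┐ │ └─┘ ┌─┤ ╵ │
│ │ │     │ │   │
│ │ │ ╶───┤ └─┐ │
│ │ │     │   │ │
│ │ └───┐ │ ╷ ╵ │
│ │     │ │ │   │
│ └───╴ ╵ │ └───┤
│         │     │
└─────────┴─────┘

Shortest path A → P at (7, 6): 39 steps
Shortest path A → Q at (5, 1): 6 steps

Q is closer (6 steps vs 39 steps).

Path to P:

┌─────────┬───┬─┐
│A        │↱ ↓│ │
│ ┌───┬─╴ │ ╷ ╵ │
│↓│   │   │↑│↳ ↓│
│ │ ╶─┤ ┌─┘ ├─╴ │
│↓│   │ │  ↑│↓ ↲│
│ └─┐ │ ├─╴ │ ┌─┤
│↳ ↓│ │ │↱ ↑│↓│ │
├─┐ │ └─┘ ┌─┤ ╵ │
│ │↓│↱ → ↑│ │↳ ↓│
│ │ │ ╶───┤ └─┐ │
│ │↓│↑ ← ↰│↓ ↰│↓│
│ │ └───┐ │ ╷ ╵ │
│ │↳ → ↓│↑│↓│↑ ↲│
│ └───╴ ╵ │ └───┤
│      ↳ ↑│↳ P  │
└─────────┴─────┘

Path to Q:

┌─────────┬───┬─┐
│A        │   │ │
│ ┌───┬─╴ │ ╷ ╵ │
│↓│   │   │ │   │
│ │ ╶─┤ ┌─┘ ├─╴ │
│↓│   │ │   │   │
│ └─┐ │ ├─╴ │ ┌─┤
│↳ ↓│ │ │   │ │ │
├─┐ │ └─┘ ┌─┤ ╵ │
│ │↓│     │ │   │
│ │ │ ╶───┤ └─┐ │
│ │Q│     │   │ │
│ │ └───┐ │ ╷ ╵ │
│ │     │ │ │   │
│ └───╴ ╵ │ └───┤
│         │     │
└─────────┴─────┘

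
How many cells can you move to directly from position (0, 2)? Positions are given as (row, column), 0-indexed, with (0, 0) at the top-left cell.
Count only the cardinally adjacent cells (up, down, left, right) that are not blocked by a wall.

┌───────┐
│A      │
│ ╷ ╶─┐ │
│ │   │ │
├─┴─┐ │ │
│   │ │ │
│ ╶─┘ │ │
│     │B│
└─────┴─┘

Checking passable neighbors of (0, 2):
Neighbors: (0, 1), (0, 3)
Count: 2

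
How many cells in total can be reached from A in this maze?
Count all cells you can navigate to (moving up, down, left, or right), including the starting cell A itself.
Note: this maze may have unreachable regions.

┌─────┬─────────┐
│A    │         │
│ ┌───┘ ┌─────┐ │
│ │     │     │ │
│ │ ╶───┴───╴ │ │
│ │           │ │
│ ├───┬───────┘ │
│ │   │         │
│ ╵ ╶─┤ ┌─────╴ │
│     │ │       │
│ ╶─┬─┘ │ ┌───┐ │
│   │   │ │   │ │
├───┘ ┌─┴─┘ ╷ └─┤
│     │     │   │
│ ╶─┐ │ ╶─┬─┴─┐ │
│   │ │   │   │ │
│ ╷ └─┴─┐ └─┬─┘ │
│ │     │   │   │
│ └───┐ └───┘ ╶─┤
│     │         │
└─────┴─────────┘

Using BFS/flood-fill to find all reachable cells from A:
Maze size: 10 × 8 = 80 total cells
67 cell(s) are walled off and cannot be reached from A.
Reachable cells: 13

Reachable region (· marks reachable cells):

┌─────┬─────────┐
│A · ·│         │
│ ┌───┘ ┌─────┐ │
│·│     │     │ │
│ │ ╶───┴───╴ │ │
│·│           │ │
│ ├───┬───────┘ │
│·│· ·│         │
│ ╵ ╶─┤ ┌─────╴ │
│· · ·│ │       │
│ ╶─┬─┘ │ ┌───┐ │
│· ·│   │ │   │ │
├───┘ ┌─┴─┘ ╷ └─┤
│     │     │   │
│ ╶─┐ │ ╶─┬─┴─┐ │
│   │ │   │   │ │
│ ╷ └─┴─┐ └─┬─┘ │
│ │     │   │   │
│ └───┐ └───┘ ╶─┤
│     │         │
└─────┴─────────┘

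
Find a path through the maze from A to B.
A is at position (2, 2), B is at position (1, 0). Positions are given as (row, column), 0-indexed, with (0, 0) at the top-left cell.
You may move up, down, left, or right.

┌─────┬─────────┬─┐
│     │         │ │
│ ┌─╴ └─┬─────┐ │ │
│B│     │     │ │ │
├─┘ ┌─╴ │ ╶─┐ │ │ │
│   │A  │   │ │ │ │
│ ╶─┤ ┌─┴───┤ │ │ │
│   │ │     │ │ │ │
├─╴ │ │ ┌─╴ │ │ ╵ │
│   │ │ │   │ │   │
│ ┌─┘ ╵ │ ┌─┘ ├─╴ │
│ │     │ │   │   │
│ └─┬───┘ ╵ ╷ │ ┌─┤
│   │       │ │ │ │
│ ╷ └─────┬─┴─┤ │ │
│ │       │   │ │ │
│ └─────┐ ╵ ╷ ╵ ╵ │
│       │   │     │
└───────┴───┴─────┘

Finding the shortest path from (2, 2) to (1, 0):
Path length: 7 steps
Directions: right → up → left → up → left → left → down

Solution:

┌─────┬─────────┬─┐
│↓ ← ↰│         │ │
│ ┌─╴ └─┬─────┐ │ │
│B│  ↑ ↰│     │ │ │
├─┘ ┌─╴ │ ╶─┐ │ │ │
│   │A ↑│   │ │ │ │
│ ╶─┤ ┌─┴───┤ │ │ │
│   │ │     │ │ │ │
├─╴ │ │ ┌─╴ │ │ ╵ │
│   │ │ │   │ │   │
│ ┌─┘ ╵ │ ┌─┘ ├─╴ │
│ │     │ │   │   │
│ └─┬───┘ ╵ ╷ │ ┌─┤
│   │       │ │ │ │
│ ╷ └─────┬─┴─┤ │ │
│ │       │   │ │ │
│ └─────┐ ╵ ╷ ╵ ╵ │
│       │   │     │
└───────┴───┴─────┘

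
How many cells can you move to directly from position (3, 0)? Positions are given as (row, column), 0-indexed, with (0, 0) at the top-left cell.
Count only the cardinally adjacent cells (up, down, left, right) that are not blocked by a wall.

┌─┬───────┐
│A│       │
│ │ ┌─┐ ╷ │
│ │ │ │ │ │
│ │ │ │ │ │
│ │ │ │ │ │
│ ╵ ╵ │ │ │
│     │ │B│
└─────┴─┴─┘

Checking passable neighbors of (3, 0):
Neighbors: (2, 0), (3, 1)
Count: 2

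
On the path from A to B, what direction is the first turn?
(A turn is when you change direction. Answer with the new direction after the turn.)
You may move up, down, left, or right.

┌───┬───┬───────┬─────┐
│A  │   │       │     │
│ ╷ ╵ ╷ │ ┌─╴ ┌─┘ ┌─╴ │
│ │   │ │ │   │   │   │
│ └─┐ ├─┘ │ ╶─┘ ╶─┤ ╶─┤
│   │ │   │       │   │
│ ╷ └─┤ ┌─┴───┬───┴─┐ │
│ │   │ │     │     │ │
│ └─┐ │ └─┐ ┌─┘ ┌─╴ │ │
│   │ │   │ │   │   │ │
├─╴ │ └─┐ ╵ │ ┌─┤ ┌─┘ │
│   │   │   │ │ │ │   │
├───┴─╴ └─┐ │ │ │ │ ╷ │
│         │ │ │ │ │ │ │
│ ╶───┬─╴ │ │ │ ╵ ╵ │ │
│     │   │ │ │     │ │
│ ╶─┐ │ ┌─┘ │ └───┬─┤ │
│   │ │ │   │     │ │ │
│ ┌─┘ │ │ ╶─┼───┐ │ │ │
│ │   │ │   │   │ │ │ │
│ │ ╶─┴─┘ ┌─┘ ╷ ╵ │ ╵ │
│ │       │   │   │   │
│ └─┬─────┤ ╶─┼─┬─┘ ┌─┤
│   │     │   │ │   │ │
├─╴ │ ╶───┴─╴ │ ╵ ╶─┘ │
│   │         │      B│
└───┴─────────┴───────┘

Directions: down, down, right, down, right, down, down, right, down, left, left, left, down, right, right, down, down, left, down, right, right, right, up, up, right, up, up, up, left, up, left, up, up, right, up, up, right, right, down, left, down, right, right, up, right, up, right, right, down, left, down, right, down, down, down, down, down, down, down, down, left, down, left, down, right, right
First turn direction: right

Solution:

┌───┬───┬───────┬─────┐
│A  │   │↱ → ↓  │↱ → ↓│
│ ╷ ╵ ╷ │ ┌─╴ ┌─┘ ┌─╴ │
│↓│   │ │↑│↓ ↲│↱ ↑│↓ ↲│
│ └─┐ ├─┘ │ ╶─┘ ╶─┤ ╶─┤
│↳ ↓│ │↱ ↑│↳ → ↑  │↳ ↓│
│ ╷ └─┤ ┌─┴───┬───┴─┐ │
│ │↳ ↓│↑│     │     │↓│
│ └─┐ │ └─┐ ┌─┘ ┌─╴ │ │
│   │↓│↑ ↰│ │   │   │↓│
├─╴ │ └─┐ ╵ │ ┌─┤ ┌─┘ │
│   │↳ ↓│↑ ↰│ │ │ │  ↓│
├───┴─╴ └─┐ │ │ │ │ ╷ │
│↓ ← ← ↲  │↑│ │ │ │ │↓│
│ ╶───┬─╴ │ │ │ ╵ ╵ │ │
│↳ → ↓│   │↑│ │     │↓│
│ ╶─┐ │ ┌─┘ │ └───┬─┤ │
│   │↓│ │↱ ↑│     │ │↓│
│ ┌─┘ │ │ ╶─┼───┐ │ │ │
│ │↓ ↲│ │↑  │   │ │ │↓│
│ │ ╶─┴─┘ ┌─┘ ╷ ╵ │ ╵ │
│ │↳ → → ↑│   │   │↓ ↲│
│ └─┬─────┤ ╶─┼─┬─┘ ┌─┤
│   │     │   │ │↓ ↲│ │
├─╴ │ ╶───┴─╴ │ ╵ ╶─┘ │
│   │         │  ↳ → B│
└───┴─────────┴───────┘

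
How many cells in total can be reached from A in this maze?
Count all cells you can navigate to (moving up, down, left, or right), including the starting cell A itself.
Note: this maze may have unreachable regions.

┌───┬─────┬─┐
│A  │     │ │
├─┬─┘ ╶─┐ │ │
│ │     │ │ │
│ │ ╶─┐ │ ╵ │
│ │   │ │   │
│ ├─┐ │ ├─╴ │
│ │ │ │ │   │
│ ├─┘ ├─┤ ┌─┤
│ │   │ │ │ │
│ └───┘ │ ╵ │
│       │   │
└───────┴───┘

Using BFS/flood-fill to find all reachable cells from A:
Maze size: 6 × 6 = 36 total cells
34 cell(s) are walled off and cannot be reached from A.
Reachable cells: 2

Reachable region (· marks reachable cells):

┌───┬─────┬─┐
│A ·│     │ │
├─┬─┘ ╶─┐ │ │
│ │     │ │ │
│ │ ╶─┐ │ ╵ │
│ │   │ │   │
│ ├─┐ │ ├─╴ │
│ │ │ │ │   │
│ ├─┘ ├─┤ ┌─┤
│ │   │ │ │ │
│ └───┘ │ ╵ │
│       │   │
└───────┴───┘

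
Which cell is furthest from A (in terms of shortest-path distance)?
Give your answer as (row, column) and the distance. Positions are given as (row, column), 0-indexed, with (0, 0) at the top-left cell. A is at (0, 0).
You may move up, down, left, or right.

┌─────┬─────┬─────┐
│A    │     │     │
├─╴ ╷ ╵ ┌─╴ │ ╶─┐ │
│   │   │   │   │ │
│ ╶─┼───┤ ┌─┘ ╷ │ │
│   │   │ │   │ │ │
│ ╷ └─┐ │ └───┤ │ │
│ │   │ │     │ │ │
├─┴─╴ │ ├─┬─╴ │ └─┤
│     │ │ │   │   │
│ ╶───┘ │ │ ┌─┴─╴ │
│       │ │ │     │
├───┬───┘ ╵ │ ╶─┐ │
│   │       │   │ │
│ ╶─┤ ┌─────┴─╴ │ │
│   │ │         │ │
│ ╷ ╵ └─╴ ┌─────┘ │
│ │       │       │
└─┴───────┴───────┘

Computing BFS distances from A to all cells:
Furthest cell: (3, 8)
Distance: 45 steps

Path from A to the furthest cell:

┌─────┬─────┬─────┐
│A → ↓│↱ → ↓│↱ → ↓│
├─╴ ╷ ╵ ┌─╴ │ ╶─┐ │
│   │↳ ↑│↓ ↲│↑ ↰│↓│
│ ╶─┼───┤ ┌─┘ ╷ │ │
│   │   │↓│   │↑│↓│
│ ╷ └─┐ │ └───┤ │ │
│ │   │ │↳ → ↓│↑│B│
├─┴─╴ │ ├─┬─╴ │ └─┤
│     │ │ │↓ ↲│↑ ↰│
│ ╶───┘ │ │ ┌─┴─╴ │
│       │ │↓│↱ → ↑│
├───┬───┘ ╵ │ ╶─┐ │
│   │↓ ← ← ↲│↑ ↰│ │
│ ╶─┤ ┌─────┴─╴ │ │
│   │↓│  ↱ → → ↑│ │
│ ╷ ╵ └─╴ ┌─────┘ │
│ │  ↳ → ↑│       │
└─┴───────┴───────┘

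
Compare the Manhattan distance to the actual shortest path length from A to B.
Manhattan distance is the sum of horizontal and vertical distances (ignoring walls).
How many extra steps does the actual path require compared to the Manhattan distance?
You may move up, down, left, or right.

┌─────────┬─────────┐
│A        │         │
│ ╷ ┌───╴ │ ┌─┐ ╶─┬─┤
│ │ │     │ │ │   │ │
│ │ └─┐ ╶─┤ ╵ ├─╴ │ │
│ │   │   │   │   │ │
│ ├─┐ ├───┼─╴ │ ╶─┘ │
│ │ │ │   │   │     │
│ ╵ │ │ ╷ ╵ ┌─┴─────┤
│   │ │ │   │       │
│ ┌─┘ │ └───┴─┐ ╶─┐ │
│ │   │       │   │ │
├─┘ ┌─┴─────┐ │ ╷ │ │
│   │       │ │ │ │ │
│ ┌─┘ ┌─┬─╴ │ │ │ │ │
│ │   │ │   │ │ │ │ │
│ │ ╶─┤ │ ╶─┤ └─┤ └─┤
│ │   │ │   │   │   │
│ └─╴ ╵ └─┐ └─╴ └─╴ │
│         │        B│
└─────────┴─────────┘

Manhattan distance: |9 - 0| + |9 - 0| = 18
Actual path length: 32
Extra steps: 32 - 18 = 14

Solution:

┌─────────┬─────────┐
│A ↓      │         │
│ ╷ ┌───╴ │ ┌─┐ ╶─┬─┤
│ │↓│     │ │ │   │ │
│ │ └─┐ ╶─┤ ╵ ├─╴ │ │
│ │↳ ↓│   │   │   │ │
│ ├─┐ ├───┼─╴ │ ╶─┘ │
│ │ │↓│   │   │     │
│ ╵ │ │ ╷ ╵ ┌─┴─────┤
│   │↓│ │   │       │
│ ┌─┘ │ └───┴─┐ ╶─┐ │
│ │↓ ↲│       │   │ │
├─┘ ┌─┴─────┐ │ ╷ │ │
│↓ ↲│↱ → → ↓│ │ │ │ │
│ ┌─┘ ┌─┬─╴ │ │ │ │ │
│↓│↱ ↑│ │↓ ↲│ │ │ │ │
│ │ ╶─┤ │ ╶─┤ └─┤ └─┤
│↓│↑ ↰│ │↳ ↓│   │   │
│ └─╴ ╵ └─┐ └─╴ └─╴ │
│↳ → ↑    │↳ → → → B│
└─────────┴─────────┘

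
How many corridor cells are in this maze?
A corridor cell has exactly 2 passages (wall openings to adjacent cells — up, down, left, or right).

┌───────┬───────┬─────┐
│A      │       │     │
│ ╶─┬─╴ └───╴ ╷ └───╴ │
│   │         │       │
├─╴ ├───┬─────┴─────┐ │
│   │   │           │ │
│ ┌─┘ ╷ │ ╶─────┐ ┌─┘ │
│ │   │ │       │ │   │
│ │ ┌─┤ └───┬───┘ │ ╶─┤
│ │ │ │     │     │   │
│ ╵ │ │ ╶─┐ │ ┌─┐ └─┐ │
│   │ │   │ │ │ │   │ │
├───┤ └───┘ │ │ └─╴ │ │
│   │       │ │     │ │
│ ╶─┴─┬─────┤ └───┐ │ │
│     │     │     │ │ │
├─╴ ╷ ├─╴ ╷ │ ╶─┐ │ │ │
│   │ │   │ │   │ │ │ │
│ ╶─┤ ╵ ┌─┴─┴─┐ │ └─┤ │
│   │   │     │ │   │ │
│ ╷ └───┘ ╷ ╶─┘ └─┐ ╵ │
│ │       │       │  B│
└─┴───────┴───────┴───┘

Counting cells with exactly 2 passages:
Total corridor cells: 93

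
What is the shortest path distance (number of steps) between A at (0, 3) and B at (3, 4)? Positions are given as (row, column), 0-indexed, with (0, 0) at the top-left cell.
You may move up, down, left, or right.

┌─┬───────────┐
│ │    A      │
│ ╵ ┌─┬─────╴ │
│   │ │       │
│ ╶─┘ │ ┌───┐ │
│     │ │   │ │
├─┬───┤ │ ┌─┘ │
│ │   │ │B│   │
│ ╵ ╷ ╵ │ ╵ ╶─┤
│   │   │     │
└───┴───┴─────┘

Finding path from (0, 3) to (3, 4):
Path: (0,3) → (0,4) → (0,5) → (0,6) → (1,6) → (2,6) → (3,6) → (3,5) → (4,5) → (4,4) → (3,4)
Distance: 10 steps

Solution:

┌─┬───────────┐
│ │    A → → ↓│
│ ╵ ┌─┬─────╴ │
│   │ │      ↓│
│ ╶─┘ │ ┌───┐ │
│     │ │   │↓│
├─┬───┤ │ ┌─┘ │
│ │   │ │B│↓ ↲│
│ ╵ ╷ ╵ │ ╵ ╶─┤
│   │   │↑ ↲  │
└───┴───┴─────┘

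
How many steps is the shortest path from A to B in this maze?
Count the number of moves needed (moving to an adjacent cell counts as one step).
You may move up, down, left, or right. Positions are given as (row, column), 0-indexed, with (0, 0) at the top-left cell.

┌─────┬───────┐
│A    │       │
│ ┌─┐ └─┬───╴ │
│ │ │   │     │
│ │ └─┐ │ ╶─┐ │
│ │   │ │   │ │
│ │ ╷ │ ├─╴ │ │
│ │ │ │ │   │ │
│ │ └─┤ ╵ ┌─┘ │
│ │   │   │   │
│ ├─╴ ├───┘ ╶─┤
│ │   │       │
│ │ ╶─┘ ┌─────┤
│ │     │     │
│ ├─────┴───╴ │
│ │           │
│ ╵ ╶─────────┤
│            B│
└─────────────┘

Using BFS to find shortest path:
Start: (0, 0), End: (8, 6)
Path found:
(0,0) → (1,0) → (2,0) → (3,0) → (4,0) → (5,0) → (6,0) → (7,0) → (8,0) → (8,1) → (8,2) → (8,3) → (8,4) → (8,5) → (8,6)
Number of steps: 14

Solution:

┌─────┬───────┐
│A    │       │
│ ┌─┐ └─┬───╴ │
│↓│ │   │     │
│ │ └─┐ │ ╶─┐ │
│↓│   │ │   │ │
│ │ ╷ │ ├─╴ │ │
│↓│ │ │ │   │ │
│ │ └─┤ ╵ ┌─┘ │
│↓│   │   │   │
│ ├─╴ ├───┘ ╶─┤
│↓│   │       │
│ │ ╶─┘ ┌─────┤
│↓│     │     │
│ ├─────┴───╴ │
│↓│           │
│ ╵ ╶─────────┤
│↳ → → → → → B│
└─────────────┘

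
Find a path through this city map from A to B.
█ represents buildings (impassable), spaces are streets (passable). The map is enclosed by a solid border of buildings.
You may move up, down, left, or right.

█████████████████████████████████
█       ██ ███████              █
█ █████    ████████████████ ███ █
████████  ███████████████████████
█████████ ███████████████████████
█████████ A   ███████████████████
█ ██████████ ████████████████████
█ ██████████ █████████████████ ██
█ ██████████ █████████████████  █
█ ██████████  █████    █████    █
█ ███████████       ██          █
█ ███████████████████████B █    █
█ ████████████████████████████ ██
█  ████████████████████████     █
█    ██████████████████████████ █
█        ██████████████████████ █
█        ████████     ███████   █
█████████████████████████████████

Finding the shortest path from A to B:
Movement: cardinal only
Path length: 23 steps
Directions: right → right → down → down → down → down → right → down → right → right → right → right → right → right → up → right → right → right → down → right → right → right → down

Solution:

█████████████████████████████████
█       ██ ███████              █
█ █████    ████████████████ ███ █
████████  ███████████████████████
█████████ ███████████████████████
█████████ A→↓ ███████████████████
█ ██████████↓████████████████████
█ ██████████↓█████████████████ ██
█ ██████████↓█████████████████  █
█ ██████████↳↓█████↱→→↓█████    █
█ ███████████↳→→→→→↑██↳→→↓      █
█ ███████████████████████B █    █
█ ████████████████████████████ ██
█  ████████████████████████     █
█    ██████████████████████████ █
█        ██████████████████████ █
█        ████████     ███████   █
█████████████████████████████████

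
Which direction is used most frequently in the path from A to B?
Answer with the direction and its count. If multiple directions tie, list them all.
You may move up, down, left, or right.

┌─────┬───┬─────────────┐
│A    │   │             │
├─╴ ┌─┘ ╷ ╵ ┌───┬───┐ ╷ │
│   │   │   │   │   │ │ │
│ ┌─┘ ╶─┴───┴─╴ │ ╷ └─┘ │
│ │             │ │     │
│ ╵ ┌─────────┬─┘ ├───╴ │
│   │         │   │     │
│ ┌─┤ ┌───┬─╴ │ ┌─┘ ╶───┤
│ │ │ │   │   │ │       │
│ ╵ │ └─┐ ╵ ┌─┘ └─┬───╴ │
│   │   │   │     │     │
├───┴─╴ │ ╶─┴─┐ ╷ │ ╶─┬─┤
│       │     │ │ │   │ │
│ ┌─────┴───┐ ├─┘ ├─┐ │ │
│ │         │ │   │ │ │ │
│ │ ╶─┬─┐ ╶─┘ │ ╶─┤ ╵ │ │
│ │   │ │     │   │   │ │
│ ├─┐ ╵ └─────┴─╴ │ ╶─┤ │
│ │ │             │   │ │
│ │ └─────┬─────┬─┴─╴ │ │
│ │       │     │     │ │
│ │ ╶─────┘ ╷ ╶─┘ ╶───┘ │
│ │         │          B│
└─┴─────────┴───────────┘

Directions: right, down, left, down, down, right, up, right, up, right, up, right, down, right, up, right, right, right, right, right, right, down, down, down, left, left, down, right, right, down, left, left, down, right, down, down, left, down, right, down, left, left, down, right, right, right
Counts: {'right': 19, 'down': 15, 'left': 8, 'up': 4}
Most common: right (19 times)

Solution:

┌─────┬───┬─────────────┐
│A ↓  │↱ ↓│↱ → → → → → ↓│
├─╴ ┌─┘ ╷ ╵ ┌───┬───┐ ╷ │
│↓ ↲│↱ ↑│↳ ↑│   │   │ │↓│
│ ┌─┘ ╶─┴───┴─╴ │ ╷ └─┘ │
│↓│↱ ↑          │ │    ↓│
│ ╵ ┌─────────┬─┘ ├───╴ │
│↳ ↑│         │   │↓ ← ↲│
│ ┌─┤ ┌───┬─╴ │ ┌─┘ ╶───┤
│ │ │ │   │   │ │  ↳ → ↓│
│ ╵ │ └─┐ ╵ ┌─┘ └─┬───╴ │
│   │   │   │     │↓ ← ↲│
├───┴─╴ │ ╶─┴─┐ ╷ │ ╶─┬─┤
│       │     │ │ │↳ ↓│ │
│ ┌─────┴───┐ ├─┘ ├─┐ │ │
│ │         │ │   │ │↓│ │
│ │ ╶─┬─┐ ╶─┘ │ ╶─┤ ╵ │ │
│ │   │ │     │   │↓ ↲│ │
│ ├─┐ ╵ └─────┴─╴ │ ╶─┤ │
│ │ │             │↳ ↓│ │
│ │ └─────┬─────┬─┴─╴ │ │
│ │       │     │↓ ← ↲│ │
│ │ ╶─────┘ ╷ ╶─┘ ╶───┘ │
│ │         │    ↳ → → B│
└─┴─────────┴───────────┘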